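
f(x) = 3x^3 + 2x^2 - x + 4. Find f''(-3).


First derivative:
f'(x) = 9x^2 + 4x - 1
Second derivative:
f''(x) = 18x + 4
Substitute x = -3:
f''(-3) = 18 * (-3) + 4
= -54 + 4
= -50

-50


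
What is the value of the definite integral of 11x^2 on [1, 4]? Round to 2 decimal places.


Find the antiderivative of 11x^2:
F(x) = 11/3 * x^3
Apply the Fundamental Theorem of Calculus:
F(4) - F(1)
= 11/3 * 4^3 - 11/3 * 1^3
= 11/3 * (64 - 1)
= 11/3 * 63
= 231 = 231.00

231.00


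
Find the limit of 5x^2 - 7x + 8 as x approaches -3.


Since polynomials are continuous, we use direct substitution.
lim(x->-3) of 5x^2 - 7x + 8
= 5 * (-3)^2 - 7 * (-3) + 8
= 45 + 21 + 8
= 74

74


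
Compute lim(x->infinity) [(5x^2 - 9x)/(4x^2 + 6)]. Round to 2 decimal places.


For limits at infinity with equal-degree polynomials,
we compare leading coefficients.
Numerator leading term: 5x^2
Denominator leading term: 4x^2
Divide both by x^2:
lim = (5 - 9/x) / (4 + 6/x^2)
As x -> infinity, the 1/x and 1/x^2 terms vanish:
= 5/4 = 1.25

1.25


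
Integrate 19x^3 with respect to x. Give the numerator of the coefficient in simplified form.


Apply the power rule for integration:
integral of ax^n dx = a/(n+1) * x^(n+1) + C
integral of 19x^3 dx
= 19/4 * x^4 + C
The coefficient in lowest terms is 19/4, and its numerator is 19

19


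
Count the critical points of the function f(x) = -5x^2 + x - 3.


Find where f'(x) = 0:
f'(x) = -10x + 1
Set f'(x) = 0:
-10x + 1 = 0
x = -1 / (-10) = 1/10
This is a linear equation in x, so there is exactly one solution.
Number of critical points: 1

1


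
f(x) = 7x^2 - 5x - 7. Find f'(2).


Differentiate term by term using power and sum rules:
f(x) = 7x^2 - 5x - 7
f'(x) = 14x - 5
Substitute x = 2:
f'(2) = 14 * 2 - 5
= 28 - 5
= 23

23


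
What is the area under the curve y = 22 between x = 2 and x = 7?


The area under a constant function y = 22 is a rectangle.
Width = 7 - 2 = 5
Height = 22
Area = width * height
= 5 * 22
= 110

110


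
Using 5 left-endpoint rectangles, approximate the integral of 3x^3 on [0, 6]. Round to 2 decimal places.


Left Riemann sum uses left endpoints of each subinterval.
Interval: [0, 6], n = 5
dx = (6 - 0) / 5 = 6/5
Left endpoints: [0, 6/5, 12/5, 18/5, 24/5]
f values: [0, 648/125, 5184/125, 17496/125, 41472/125]
Sum = dx * (sum of f values)
= 6/5 * 2592/5
= 15552/25 = 622.08

622.08


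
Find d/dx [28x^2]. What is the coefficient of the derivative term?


We apply the power rule: d/dx [ax^n] = a*n * x^(n-1)
d/dx [28x^2]
= 28 * 2 * x^(2-1)
= 56x
The coefficient is 56

56


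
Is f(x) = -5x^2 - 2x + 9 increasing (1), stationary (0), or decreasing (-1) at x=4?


Compute f'(x) to determine behavior:
f'(x) = -10x - 2
f'(4) = -10 * 4 - 2
= -40 - 2
= -42
Since f'(4) < 0, the function is decreasing (-1)

-1


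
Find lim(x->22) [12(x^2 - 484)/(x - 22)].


Direct substitution gives 0/0, so we factor the numerator.
Factor: 12(x^2 - 484) = 12 * (x - 22)(x + 22)
Cancel the common factor (x - 22):
12(x^2 - 484)/(x - 22) = 12 * (x + 22)
Now substitute x = 22:
= 12 * (22 + 22) = 528

528


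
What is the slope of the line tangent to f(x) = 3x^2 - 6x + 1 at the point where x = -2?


The slope of the tangent line equals f'(x) at the point.
f(x) = 3x^2 - 6x + 1
f'(x) = 6x - 6
At x = -2:
f'(-2) = 6 * (-2) - 6
= -12 - 6
= -18

-18


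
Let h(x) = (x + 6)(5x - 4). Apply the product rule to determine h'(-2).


Let u(x) = x + 6 and v(x) = 5x - 4
u'(x) = 1
v'(x) = 5
Product rule: h'(x) = u'(x)*v(x) + u(x)*v'(x)
= 1 * (5x - 4) + (x + 6) * 5
At x = -2:
u(-2) = 1 * (-2) + 6 = 4
v(-2) = 5 * (-2) - 4 = -14
h'(-2) = 1 * (-14) + 4 * 5
= -14 + 20
= 6

6


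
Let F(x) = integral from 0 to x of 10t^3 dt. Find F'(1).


By the Fundamental Theorem of Calculus (Part 1):
If F(x) = integral from 0 to x of f(t) dt, then F'(x) = f(x)
Here f(t) = 10t^3
So F'(x) = 10x^3
Evaluate at x = 1:
F'(1) = 10 * 1^3
= 10 * 1
= 10

10


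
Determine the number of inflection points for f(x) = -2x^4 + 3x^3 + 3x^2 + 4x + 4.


Inflection points occur where f''(x) = 0 and concavity changes.
f(x) = -2x^4 + 3x^3 + 3x^2 + 4x + 4
f'(x) = -8x^3 + 9x^2 + 6x + 4
f''(x) = -24x^2 + 18x + 6
This is a quadratic in x. Use the discriminant to count real roots.
Discriminant = (18)^2 - 4 * (-24) * 6
= 324 - (-576)
= 900
Since discriminant > 0, f''(x) = 0 has 2 distinct real solutions.
A quadratic with two distinct real roots changes sign at each root, so concavity changes at both.
Number of inflection points: 2

2


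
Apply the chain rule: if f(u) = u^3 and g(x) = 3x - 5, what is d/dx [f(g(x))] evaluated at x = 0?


Using the chain rule: (f(g(x)))' = f'(g(x)) * g'(x)
First, find g(0):
g(0) = 3 * 0 - 5 = -5
Next, f'(u) = 3u^2
And g'(x) = 3
So f'(g(0)) * g'(0)
= 3 * (-5)^2 * 3
= 3 * 25 * 3
= 225

225


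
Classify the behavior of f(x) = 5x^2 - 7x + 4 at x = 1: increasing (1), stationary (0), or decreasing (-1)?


Compute f'(x) to determine behavior:
f'(x) = 10x - 7
f'(1) = 10 * 1 - 7
= 10 - 7
= 3
Since f'(1) > 0, the function is increasing (1)

1


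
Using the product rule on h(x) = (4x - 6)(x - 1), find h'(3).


Let u(x) = 4x - 6 and v(x) = x - 1
u'(x) = 4
v'(x) = 1
Product rule: h'(x) = u'(x)*v(x) + u(x)*v'(x)
= 4 * (x - 1) + (4x - 6) * 1
At x = 3:
u(3) = 4 * 3 - 6 = 6
v(3) = 1 * 3 - 1 = 2
h'(3) = 4 * 2 + 6 * 1
= 8 + 6
= 14

14


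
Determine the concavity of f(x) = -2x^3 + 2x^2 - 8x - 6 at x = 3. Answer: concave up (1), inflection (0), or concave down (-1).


Concavity is determined by the sign of f''(x).
f(x) = -2x^3 + 2x^2 - 8x - 6
f'(x) = -6x^2 + 4x - 8
f''(x) = -12x + 4
f''(3) = -12 * 3 + 4
= -36 + 4
= -32
Since f''(3) < 0, the function is concave down (-1)

-1


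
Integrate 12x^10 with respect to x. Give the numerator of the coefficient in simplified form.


Apply the power rule for integration:
integral of ax^n dx = a/(n+1) * x^(n+1) + C
integral of 12x^10 dx
= 12/11 * x^11 + C
The coefficient in lowest terms is 12/11, and its numerator is 12

12


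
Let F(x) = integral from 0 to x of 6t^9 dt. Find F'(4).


By the Fundamental Theorem of Calculus (Part 1):
If F(x) = integral from 0 to x of f(t) dt, then F'(x) = f(x)
Here f(t) = 6t^9
So F'(x) = 6x^9
Evaluate at x = 4:
F'(4) = 6 * 4^9
= 6 * 262144
= 1572864

1572864


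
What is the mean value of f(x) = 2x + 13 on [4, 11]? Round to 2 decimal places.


Average value = 1/(b-a) * integral from a to b of f(x) dx
First compute the integral of 2x + 13:
F(x) = x^2 + 13x
F(11) = 1 * 121 + 13 * 11 = 264
F(4) = 1 * 16 + 13 * 4 = 68
Integral = 264 - 68 = 196
Average = 196 / (11 - 4) = 196 / 7
= 28 = 28.00

28.00


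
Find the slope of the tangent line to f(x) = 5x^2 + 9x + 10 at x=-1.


The slope of the tangent line equals f'(x) at the point.
f(x) = 5x^2 + 9x + 10
f'(x) = 10x + 9
At x = -1:
f'(-1) = 10 * (-1) + 9
= -10 + 9
= -1

-1


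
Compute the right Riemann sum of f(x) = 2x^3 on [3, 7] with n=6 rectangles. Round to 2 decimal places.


Right Riemann sum uses right endpoints of each subinterval.
Interval: [3, 7], n = 6
dx = (7 - 3) / 6 = 2/3
Right endpoints: [11/3, 13/3, 5, 17/3, 19/3, 7]
f values: [2662/27, 4394/27, 250, 9826/27, 13718/27, 686]
Sum = dx * (sum of f values)
= 2/3 * 6208/3
= 12416/9 ≈ 1379.56

1379.56


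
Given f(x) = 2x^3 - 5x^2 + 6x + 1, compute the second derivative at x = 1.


First derivative:
f'(x) = 6x^2 - 10x + 6
Second derivative:
f''(x) = 12x - 10
Substitute x = 1:
f''(1) = 12 * 1 - 10
= 12 - 10
= 2

2


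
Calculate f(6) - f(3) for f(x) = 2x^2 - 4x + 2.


Net change = f(b) - f(a)
f(x) = 2x^2 - 4x + 2
Compute f(6):
f(6) = 2 * 6^2 - 4 * 6 + 2
= 72 - 24 + 2
= 50
Compute f(3):
f(3) = 2 * 3^2 - 4 * 3 + 2
= 18 - 12 + 2
= 8
Net change = 50 - 8 = 42

42


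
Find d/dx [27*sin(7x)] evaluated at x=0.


Apply the chain rule to differentiate 27*sin(7x):
d/dx [27*sin(7x)]
= 27 * cos(7x) * d/dx(7x)
= 27 * 7 * cos(7x)
= 189 * cos(7x)
Evaluate at x = 0:
= 189 * cos(0)
= 189 * 1
= 189

189


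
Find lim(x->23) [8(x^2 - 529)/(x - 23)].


Direct substitution gives 0/0, so we factor the numerator.
Factor: 8(x^2 - 529) = 8 * (x - 23)(x + 23)
Cancel the common factor (x - 23):
8(x^2 - 529)/(x - 23) = 8 * (x + 23)
Now substitute x = 23:
= 8 * (23 + 23) = 368

368


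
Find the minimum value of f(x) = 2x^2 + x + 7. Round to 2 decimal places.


For a quadratic f(x) = ax^2 + bx + c with a > 0, the minimum is at the vertex.
Vertex x-coordinate: x = -b/(2a)
x = -(1) / (2 * 2)
x = -1/4
Substitute back to find the minimum value:
f(-1/4) = 2 * (-1/4)^2 + 1 * (-1/4) + 7
= 1/8 - 1/4 + 7
= 55/8 ≈ 6.88

6.88


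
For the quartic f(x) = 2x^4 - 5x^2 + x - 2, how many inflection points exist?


Inflection points occur where f''(x) = 0 and concavity changes.
f(x) = 2x^4 - 5x^2 + x - 2
f'(x) = 8x^3 - 10x + 1
f''(x) = 24x^2 - 10
This is a quadratic in x. Use the discriminant to count real roots.
Discriminant = (0)^2 - 4 * 24 * (-10)
= 0 - (-960)
= 960
Since discriminant > 0, f''(x) = 0 has 2 distinct real solutions.
A quadratic with two distinct real roots changes sign at each root, so concavity changes at both.
Number of inflection points: 2

2


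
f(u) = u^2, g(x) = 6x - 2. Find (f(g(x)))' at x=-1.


Using the chain rule: (f(g(x)))' = f'(g(x)) * g'(x)
First, find g(-1):
g(-1) = 6 * (-1) - 2 = -8
Next, f'(u) = 2u
And g'(x) = 6
So f'(g(-1)) * g'(-1)
= 2 * (-8) * 6
= -96

-96


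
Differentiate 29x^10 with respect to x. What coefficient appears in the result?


We apply the power rule: d/dx [ax^n] = a*n * x^(n-1)
d/dx [29x^10]
= 29 * 10 * x^(10-1)
= 290x^9
The coefficient is 290

290


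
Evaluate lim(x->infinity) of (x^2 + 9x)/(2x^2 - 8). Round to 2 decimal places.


For limits at infinity with equal-degree polynomials,
we compare leading coefficients.
Numerator leading term: x^2
Denominator leading term: 2x^2
Divide both by x^2:
lim = (1 + 9/x) / (2 - 8/x^2)
As x -> infinity, the 1/x and 1/x^2 terms vanish:
= 1/2 = 0.50

0.50


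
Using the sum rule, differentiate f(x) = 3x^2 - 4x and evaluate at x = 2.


Differentiate term by term using power and sum rules:
f(x) = 3x^2 - 4x
f'(x) = 6x - 4
Substitute x = 2:
f'(2) = 6 * 2 - 4
= 12 - 4
= 8

8


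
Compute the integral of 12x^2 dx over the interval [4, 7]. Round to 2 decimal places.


Find the antiderivative of 12x^2:
F(x) = 12/3 * x^3
Apply the Fundamental Theorem of Calculus:
F(7) - F(4)
= 12/3 * 7^3 - 12/3 * 4^3
= 12/3 * (343 - 64)
= 12/3 * 279
= 1116 = 1116.00

1116.00


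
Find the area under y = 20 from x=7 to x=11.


The area under a constant function y = 20 is a rectangle.
Width = 11 - 7 = 4
Height = 20
Area = width * height
= 4 * 20
= 80

80


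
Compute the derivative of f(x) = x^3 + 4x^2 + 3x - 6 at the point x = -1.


Differentiate f(x) = x^3 + 4x^2 + 3x - 6 term by term:
f'(x) = 3x^2 + 8x + 3
Substitute x = -1:
f'(-1) = 3 * (-1)^2 + 8 * (-1) + 3
= 3 - 8 + 3
= -2

-2


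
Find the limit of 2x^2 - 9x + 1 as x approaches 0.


Since polynomials are continuous, we use direct substitution.
lim(x->0) of 2x^2 - 9x + 1
= 2 * 0^2 - 9 * 0 + 1
= 0 + 0 + 1
= 1

1


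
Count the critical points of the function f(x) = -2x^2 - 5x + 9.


Find where f'(x) = 0:
f'(x) = -4x - 5
Set f'(x) = 0:
-4x - 5 = 0
x = 5 / (-4) = -5/4
This is a linear equation in x, so there is exactly one solution.
Number of critical points: 1

1


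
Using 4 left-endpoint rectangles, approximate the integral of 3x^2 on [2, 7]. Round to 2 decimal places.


Left Riemann sum uses left endpoints of each subinterval.
Interval: [2, 7], n = 4
dx = (7 - 2) / 4 = 5/4
Left endpoints: [2, 13/4, 9/2, 23/4]
f values: [12, 507/16, 243/4, 1587/16]
Sum = dx * (sum of f values)
= 5/4 * 1629/8
= 8145/32 ≈ 254.53

254.53


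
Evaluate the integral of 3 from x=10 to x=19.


The integral of a constant k over [a, b] equals k * (b - a).
integral from 10 to 19 of 3 dx
= 3 * (19 - 10)
= 3 * 9
= 27

27


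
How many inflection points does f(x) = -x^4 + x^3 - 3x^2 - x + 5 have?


Inflection points occur where f''(x) = 0 and concavity changes.
f(x) = -x^4 + x^3 - 3x^2 - x + 5
f'(x) = -4x^3 + 3x^2 - 6x - 1
f''(x) = -12x^2 + 6x - 6
This is a quadratic in x. Use the discriminant to count real roots.
Discriminant = (6)^2 - 4 * (-12) * (-6)
= 36 - 288
= -252
Since discriminant < 0, f''(x) = 0 has no real solutions.
Number of inflection points: 0

0


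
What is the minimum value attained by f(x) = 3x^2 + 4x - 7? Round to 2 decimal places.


For a quadratic f(x) = ax^2 + bx + c with a > 0, the minimum is at the vertex.
Vertex x-coordinate: x = -b/(2a)
x = -(4) / (2 * 3)
x = -4/6 = -2/3
Substitute back to find the minimum value:
f(-2/3) = 3 * (-2/3)^2 + 4 * (-2/3) - 7
= 4/3 - 8/3 - 7
= -25/3 ≈ -8.33

-8.33


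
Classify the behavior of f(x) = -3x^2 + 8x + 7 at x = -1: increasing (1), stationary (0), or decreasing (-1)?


Compute f'(x) to determine behavior:
f'(x) = -6x + 8
f'(-1) = -6 * (-1) + 8
= 6 + 8
= 14
Since f'(-1) > 0, the function is increasing (1)

1


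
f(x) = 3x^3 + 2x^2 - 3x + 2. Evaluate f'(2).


Differentiate f(x) = 3x^3 + 2x^2 - 3x + 2 term by term:
f'(x) = 9x^2 + 4x - 3
Substitute x = 2:
f'(2) = 9 * 2^2 + 4 * 2 - 3
= 36 + 8 - 3
= 41

41


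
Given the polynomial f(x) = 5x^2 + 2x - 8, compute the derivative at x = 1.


Differentiate term by term using power and sum rules:
f(x) = 5x^2 + 2x - 8
f'(x) = 10x + 2
Substitute x = 1:
f'(1) = 10 * 1 + 2
= 10 + 2
= 12

12


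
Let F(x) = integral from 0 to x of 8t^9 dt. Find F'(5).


By the Fundamental Theorem of Calculus (Part 1):
If F(x) = integral from 0 to x of f(t) dt, then F'(x) = f(x)
Here f(t) = 8t^9
So F'(x) = 8x^9
Evaluate at x = 5:
F'(5) = 8 * 5^9
= 8 * 1953125
= 15625000

15625000


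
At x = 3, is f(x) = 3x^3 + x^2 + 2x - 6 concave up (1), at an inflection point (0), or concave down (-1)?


Concavity is determined by the sign of f''(x).
f(x) = 3x^3 + x^2 + 2x - 6
f'(x) = 9x^2 + 2x + 2
f''(x) = 18x + 2
f''(3) = 18 * 3 + 2
= 54 + 2
= 56
Since f''(3) > 0, the function is concave up (1)

1


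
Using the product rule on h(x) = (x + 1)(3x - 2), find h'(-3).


Let u(x) = x + 1 and v(x) = 3x - 2
u'(x) = 1
v'(x) = 3
Product rule: h'(x) = u'(x)*v(x) + u(x)*v'(x)
= 1 * (3x - 2) + (x + 1) * 3
At x = -3:
u(-3) = 1 * (-3) + 1 = -2
v(-3) = 3 * (-3) - 2 = -11
h'(-3) = 1 * (-11) + (-2) * 3
= -11 - 6
= -17

-17


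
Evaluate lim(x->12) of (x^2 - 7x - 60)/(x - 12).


Direct substitution gives 0/0, so we factor the numerator.
Factor: (x^2 - 7x - 60) = (x - 12)(x + 5)
Cancel the common factor (x - 12):
(x^2 - 7x - 60)/(x - 12) = (x + 5)
Now substitute x = 12:
= (12) - (-5) = 17

17


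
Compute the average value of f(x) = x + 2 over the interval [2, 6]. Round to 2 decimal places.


Average value = 1/(b-a) * integral from a to b of f(x) dx
First compute the integral of x + 2:
F(x) = (1/2)x^2 + 2x
F(6) = 1/2 * 36 + 2 * 6 = 30
F(2) = 1/2 * 4 + 2 * 2 = 6
Integral = 30 - 6 = 24
Average = 24 / (6 - 2) = 24 / 4
= 6 = 6.00

6.00


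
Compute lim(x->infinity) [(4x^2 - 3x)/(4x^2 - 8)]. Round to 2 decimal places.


For limits at infinity with equal-degree polynomials,
we compare leading coefficients.
Numerator leading term: 4x^2
Denominator leading term: 4x^2
Divide both by x^2:
lim = (4 - 3/x) / (4 - 8/x^2)
As x -> infinity, the 1/x and 1/x^2 terms vanish:
= 4/4 = 1 = 1.00

1.00


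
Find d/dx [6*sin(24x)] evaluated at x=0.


Apply the chain rule to differentiate 6*sin(24x):
d/dx [6*sin(24x)]
= 6 * cos(24x) * d/dx(24x)
= 6 * 24 * cos(24x)
= 144 * cos(24x)
Evaluate at x = 0:
= 144 * cos(0)
= 144 * 1
= 144

144


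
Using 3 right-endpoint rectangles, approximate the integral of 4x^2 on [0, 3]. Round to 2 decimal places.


Right Riemann sum uses right endpoints of each subinterval.
Interval: [0, 3], n = 3
dx = (3 - 0) / 3 = 1
Right endpoints: [1, 2, 3]
f values: [4, 16, 36]
Sum = dx * (sum of f values)
= 1 * 56
= 56 = 56.00

56.00


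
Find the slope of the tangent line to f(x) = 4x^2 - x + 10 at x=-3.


The slope of the tangent line equals f'(x) at the point.
f(x) = 4x^2 - x + 10
f'(x) = 8x - 1
At x = -3:
f'(-3) = 8 * (-3) - 1
= -24 - 1
= -25

-25


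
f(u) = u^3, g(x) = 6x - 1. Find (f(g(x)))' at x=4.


Using the chain rule: (f(g(x)))' = f'(g(x)) * g'(x)
First, find g(4):
g(4) = 6 * 4 - 1 = 23
Next, f'(u) = 3u^2
And g'(x) = 6
So f'(g(4)) * g'(4)
= 3 * 23^2 * 6
= 3 * 529 * 6
= 9522

9522


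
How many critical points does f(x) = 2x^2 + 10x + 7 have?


Find where f'(x) = 0:
f'(x) = 4x + 10
Set f'(x) = 0:
4x + 10 = 0
x = -10 / 4 = -5/2
This is a linear equation in x, so there is exactly one solution.
Number of critical points: 1

1


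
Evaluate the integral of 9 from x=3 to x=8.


The integral of a constant k over [a, b] equals k * (b - a).
integral from 3 to 8 of 9 dx
= 9 * (8 - 3)
= 9 * 5
= 45

45


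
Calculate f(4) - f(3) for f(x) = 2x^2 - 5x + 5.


Net change = f(b) - f(a)
f(x) = 2x^2 - 5x + 5
Compute f(4):
f(4) = 2 * 4^2 - 5 * 4 + 5
= 32 - 20 + 5
= 17
Compute f(3):
f(3) = 2 * 3^2 - 5 * 3 + 5
= 18 - 15 + 5
= 8
Net change = 17 - 8 = 9

9


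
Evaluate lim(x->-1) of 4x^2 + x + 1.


Since polynomials are continuous, we use direct substitution.
lim(x->-1) of 4x^2 + x + 1
= 4 * (-1)^2 + 1 * (-1) + 1
= 4 - 1 + 1
= 4

4


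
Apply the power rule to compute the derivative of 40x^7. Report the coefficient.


We apply the power rule: d/dx [ax^n] = a*n * x^(n-1)
d/dx [40x^7]
= 40 * 7 * x^(7-1)
= 280x^6
The coefficient is 280

280


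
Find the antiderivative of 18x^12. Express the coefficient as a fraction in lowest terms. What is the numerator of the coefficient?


Apply the power rule for integration:
integral of ax^n dx = a/(n+1) * x^(n+1) + C
integral of 18x^12 dx
= 18/13 * x^13 + C
The coefficient in lowest terms is 18/13, and its numerator is 18

18


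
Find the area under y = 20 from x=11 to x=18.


The area under a constant function y = 20 is a rectangle.
Width = 18 - 11 = 7
Height = 20
Area = width * height
= 7 * 20
= 140

140


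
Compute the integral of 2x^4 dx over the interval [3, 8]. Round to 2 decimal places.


Find the antiderivative of 2x^4:
F(x) = 2/5 * x^5
Apply the Fundamental Theorem of Calculus:
F(8) - F(3)
= 2/5 * 8^5 - 2/5 * 3^5
= 2/5 * (32768 - 243)
= 2/5 * 32525
= 13010 = 13010.00

13010.00


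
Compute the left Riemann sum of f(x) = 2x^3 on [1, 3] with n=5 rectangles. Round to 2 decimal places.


Left Riemann sum uses left endpoints of each subinterval.
Interval: [1, 3], n = 5
dx = (3 - 1) / 5 = 2/5
Left endpoints: [1, 7/5, 9/5, 11/5, 13/5]
f values: [2, 686/125, 1458/125, 2662/125, 4394/125]
Sum = dx * (sum of f values)
= 2/5 * 378/5
= 756/25 = 30.24

30.24


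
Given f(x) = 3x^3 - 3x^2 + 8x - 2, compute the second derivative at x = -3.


First derivative:
f'(x) = 9x^2 - 6x + 8
Second derivative:
f''(x) = 18x - 6
Substitute x = -3:
f''(-3) = 18 * (-3) - 6
= -54 - 6
= -60

-60


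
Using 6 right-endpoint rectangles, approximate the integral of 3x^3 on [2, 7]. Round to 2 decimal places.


Right Riemann sum uses right endpoints of each subinterval.
Interval: [2, 7], n = 6
dx = (7 - 2) / 6 = 5/6
Right endpoints: [17/6, 11/3, 9/2, 16/3, 37/6, 7]
f values: [4913/72, 1331/9, 2187/8, 4096/9, 50653/72, 1029]
Sum = dx * (sum of f values)
= 5/6 * 21417/8
= 35695/16 ≈ 2230.94

2230.94


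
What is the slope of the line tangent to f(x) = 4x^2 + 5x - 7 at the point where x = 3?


The slope of the tangent line equals f'(x) at the point.
f(x) = 4x^2 + 5x - 7
f'(x) = 8x + 5
At x = 3:
f'(3) = 8 * 3 + 5
= 24 + 5
= 29

29


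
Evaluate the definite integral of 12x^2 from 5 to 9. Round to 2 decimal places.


Find the antiderivative of 12x^2:
F(x) = 12/3 * x^3
Apply the Fundamental Theorem of Calculus:
F(9) - F(5)
= 12/3 * 9^3 - 12/3 * 5^3
= 12/3 * (729 - 125)
= 12/3 * 604
= 2416 = 2416.00

2416.00


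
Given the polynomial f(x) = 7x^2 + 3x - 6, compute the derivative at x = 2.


Differentiate term by term using power and sum rules:
f(x) = 7x^2 + 3x - 6
f'(x) = 14x + 3
Substitute x = 2:
f'(2) = 14 * 2 + 3
= 28 + 3
= 31

31


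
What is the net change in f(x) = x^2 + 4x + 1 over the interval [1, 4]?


Net change = f(b) - f(a)
f(x) = x^2 + 4x + 1
Compute f(4):
f(4) = 1 * 4^2 + 4 * 4 + 1
= 16 + 16 + 1
= 33
Compute f(1):
f(1) = 1 * 1^2 + 4 * 1 + 1
= 1 + 4 + 1
= 6
Net change = 33 - 6 = 27

27


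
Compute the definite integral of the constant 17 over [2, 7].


The integral of a constant k over [a, b] equals k * (b - a).
integral from 2 to 7 of 17 dx
= 17 * (7 - 2)
= 17 * 5
= 85

85


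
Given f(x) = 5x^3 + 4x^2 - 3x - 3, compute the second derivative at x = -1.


First derivative:
f'(x) = 15x^2 + 8x - 3
Second derivative:
f''(x) = 30x + 8
Substitute x = -1:
f''(-1) = 30 * (-1) + 8
= -30 + 8
= -22

-22


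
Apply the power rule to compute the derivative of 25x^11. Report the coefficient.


We apply the power rule: d/dx [ax^n] = a*n * x^(n-1)
d/dx [25x^11]
= 25 * 11 * x^(11-1)
= 275x^10
The coefficient is 275

275


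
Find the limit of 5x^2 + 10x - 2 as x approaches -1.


Since polynomials are continuous, we use direct substitution.
lim(x->-1) of 5x^2 + 10x - 2
= 5 * (-1)^2 + 10 * (-1) - 2
= 5 - 10 - 2
= -7

-7


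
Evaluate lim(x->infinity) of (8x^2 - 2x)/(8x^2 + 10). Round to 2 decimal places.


For limits at infinity with equal-degree polynomials,
we compare leading coefficients.
Numerator leading term: 8x^2
Denominator leading term: 8x^2
Divide both by x^2:
lim = (8 - 2/x) / (8 + 10/x^2)
As x -> infinity, the 1/x and 1/x^2 terms vanish:
= 8/8 = 1 = 1.00

1.00


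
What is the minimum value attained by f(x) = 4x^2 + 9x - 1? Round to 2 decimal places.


For a quadratic f(x) = ax^2 + bx + c with a > 0, the minimum is at the vertex.
Vertex x-coordinate: x = -b/(2a)
x = -(9) / (2 * 4)
x = -9/8
Substitute back to find the minimum value:
f(-9/8) = 4 * (-9/8)^2 + 9 * (-9/8) - 1
= 81/16 - 81/8 - 1
= -97/16 ≈ -6.06

-6.06


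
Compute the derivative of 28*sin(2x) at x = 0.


Apply the chain rule to differentiate 28*sin(2x):
d/dx [28*sin(2x)]
= 28 * cos(2x) * d/dx(2x)
= 28 * 2 * cos(2x)
= 56 * cos(2x)
Evaluate at x = 0:
= 56 * cos(0)
= 56 * 1
= 56

56


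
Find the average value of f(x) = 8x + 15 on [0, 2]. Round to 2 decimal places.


Average value = 1/(b-a) * integral from a to b of f(x) dx
First compute the integral of 8x + 15:
F(x) = 4x^2 + 15x
F(2) = 4 * 4 + 15 * 2 = 46
F(0) = 4 * 0 + 15 * 0 = 0
Integral = 46 - 0 = 46
Average = 46 / (2 - 0) = 46 / 2
= 23 = 23.00

23.00


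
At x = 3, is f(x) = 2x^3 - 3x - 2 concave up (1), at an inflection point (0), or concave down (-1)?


Concavity is determined by the sign of f''(x).
f(x) = 2x^3 - 3x - 2
f'(x) = 6x^2 - 3
f''(x) = 12x
f''(3) = 12 * 3 + 0
= 36 + 0
= 36
Since f''(3) > 0, the function is concave up (1)

1


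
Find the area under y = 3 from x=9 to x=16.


The area under a constant function y = 3 is a rectangle.
Width = 16 - 9 = 7
Height = 3
Area = width * height
= 7 * 3
= 21

21


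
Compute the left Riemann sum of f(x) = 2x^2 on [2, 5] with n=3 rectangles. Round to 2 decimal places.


Left Riemann sum uses left endpoints of each subinterval.
Interval: [2, 5], n = 3
dx = (5 - 2) / 3 = 1
Left endpoints: [2, 3, 4]
f values: [8, 18, 32]
Sum = dx * (sum of f values)
= 1 * 58
= 58 = 58.00

58.00


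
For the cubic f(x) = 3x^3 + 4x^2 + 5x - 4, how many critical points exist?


Find where f'(x) = 0:
f(x) = 3x^3 + 4x^2 + 5x - 4
f'(x) = 9x^2 + 8x + 5
This is a quadratic in x. Use the discriminant to count real roots.
Discriminant = (8)^2 - 4 * 9 * 5
= 64 - 180
= -116
Since discriminant < 0, f'(x) = 0 has no real solutions.
Number of critical points: 0

0


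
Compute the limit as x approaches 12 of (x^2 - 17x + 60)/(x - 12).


Direct substitution gives 0/0, so we factor the numerator.
Factor: (x^2 - 17x + 60) = (x - 12)(x - 5)
Cancel the common factor (x - 12):
(x^2 - 17x + 60)/(x - 12) = (x - 5)
Now substitute x = 12:
= (12) - (5) = 7

7


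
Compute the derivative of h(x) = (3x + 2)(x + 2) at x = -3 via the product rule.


Let u(x) = 3x + 2 and v(x) = x + 2
u'(x) = 3
v'(x) = 1
Product rule: h'(x) = u'(x)*v(x) + u(x)*v'(x)
= 3 * (x + 2) + (3x + 2) * 1
At x = -3:
u(-3) = 3 * (-3) + 2 = -7
v(-3) = 1 * (-3) + 2 = -1
h'(-3) = 3 * (-1) + (-7) * 1
= -3 - 7
= -10

-10


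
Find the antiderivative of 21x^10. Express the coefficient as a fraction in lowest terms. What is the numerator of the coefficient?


Apply the power rule for integration:
integral of ax^n dx = a/(n+1) * x^(n+1) + C
integral of 21x^10 dx
= 21/11 * x^11 + C
The coefficient in lowest terms is 21/11, and its numerator is 21

21


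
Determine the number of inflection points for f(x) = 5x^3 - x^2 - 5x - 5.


Inflection points occur where f''(x) = 0 and concavity changes.
f(x) = 5x^3 - x^2 - 5x - 5
f'(x) = 15x^2 - 2x - 5
f''(x) = 30x - 2
Set f''(x) = 0:
30x - 2 = 0
x = 2 / 30 = 1/15
Since f''(x) is linear (degree 1), it changes sign at this point.
Therefore there is exactly 1 inflection point.

1


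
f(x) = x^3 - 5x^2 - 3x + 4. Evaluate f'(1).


Differentiate f(x) = x^3 - 5x^2 - 3x + 4 term by term:
f'(x) = 3x^2 - 10x - 3
Substitute x = 1:
f'(1) = 3 * 1^2 - 10 * 1 - 3
= 3 - 10 - 3
= -10

-10


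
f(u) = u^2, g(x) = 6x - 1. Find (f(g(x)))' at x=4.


Using the chain rule: (f(g(x)))' = f'(g(x)) * g'(x)
First, find g(4):
g(4) = 6 * 4 - 1 = 23
Next, f'(u) = 2u
And g'(x) = 6
So f'(g(4)) * g'(4)
= 2 * 23 * 6
= 276

276


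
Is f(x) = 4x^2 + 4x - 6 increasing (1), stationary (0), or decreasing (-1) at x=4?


Compute f'(x) to determine behavior:
f'(x) = 8x + 4
f'(4) = 8 * 4 + 4
= 32 + 4
= 36
Since f'(4) > 0, the function is increasing (1)

1


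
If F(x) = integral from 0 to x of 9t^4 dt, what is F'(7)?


By the Fundamental Theorem of Calculus (Part 1):
If F(x) = integral from 0 to x of f(t) dt, then F'(x) = f(x)
Here f(t) = 9t^4
So F'(x) = 9x^4
Evaluate at x = 7:
F'(7) = 9 * 7^4
= 9 * 2401
= 21609

21609


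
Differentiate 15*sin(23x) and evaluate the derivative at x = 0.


Apply the chain rule to differentiate 15*sin(23x):
d/dx [15*sin(23x)]
= 15 * cos(23x) * d/dx(23x)
= 15 * 23 * cos(23x)
= 345 * cos(23x)
Evaluate at x = 0:
= 345 * cos(0)
= 345 * 1
= 345

345


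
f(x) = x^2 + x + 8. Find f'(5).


Differentiate term by term using power and sum rules:
f(x) = x^2 + x + 8
f'(x) = 2x + 1
Substitute x = 5:
f'(5) = 2 * 5 + 1
= 10 + 1
= 11

11


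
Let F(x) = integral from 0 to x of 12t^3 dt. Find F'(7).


By the Fundamental Theorem of Calculus (Part 1):
If F(x) = integral from 0 to x of f(t) dt, then F'(x) = f(x)
Here f(t) = 12t^3
So F'(x) = 12x^3
Evaluate at x = 7:
F'(7) = 12 * 7^3
= 12 * 343
= 4116

4116


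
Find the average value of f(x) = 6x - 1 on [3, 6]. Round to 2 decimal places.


Average value = 1/(b-a) * integral from a to b of f(x) dx
First compute the integral of 6x - 1:
F(x) = 3x^2 - x
F(6) = 3 * 36 - 1 * 6 = 102
F(3) = 3 * 9 - 1 * 3 = 24
Integral = 102 - 24 = 78
Average = 78 / (6 - 3) = 78 / 3
= 26 = 26.00

26.00


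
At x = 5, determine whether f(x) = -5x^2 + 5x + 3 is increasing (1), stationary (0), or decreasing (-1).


Compute f'(x) to determine behavior:
f'(x) = -10x + 5
f'(5) = -10 * 5 + 5
= -50 + 5
= -45
Since f'(5) < 0, the function is decreasing (-1)

-1


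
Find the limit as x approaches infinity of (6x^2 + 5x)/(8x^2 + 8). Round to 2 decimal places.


For limits at infinity with equal-degree polynomials,
we compare leading coefficients.
Numerator leading term: 6x^2
Denominator leading term: 8x^2
Divide both by x^2:
lim = (6 + 5/x) / (8 + 8/x^2)
As x -> infinity, the 1/x and 1/x^2 terms vanish:
= 6/8 = 3/4 = 0.75

0.75


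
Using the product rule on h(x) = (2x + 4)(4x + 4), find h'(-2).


Let u(x) = 2x + 4 and v(x) = 4x + 4
u'(x) = 2
v'(x) = 4
Product rule: h'(x) = u'(x)*v(x) + u(x)*v'(x)
= 2 * (4x + 4) + (2x + 4) * 4
At x = -2:
u(-2) = 2 * (-2) + 4 = 0
v(-2) = 4 * (-2) + 4 = -4
h'(-2) = 2 * (-4) + 0 * 4
= -8 + 0
= -8

-8


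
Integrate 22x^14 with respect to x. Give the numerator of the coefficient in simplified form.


Apply the power rule for integration:
integral of ax^n dx = a/(n+1) * x^(n+1) + C
integral of 22x^14 dx
= 22/15 * x^15 + C
The coefficient in lowest terms is 22/15, and its numerator is 22

22


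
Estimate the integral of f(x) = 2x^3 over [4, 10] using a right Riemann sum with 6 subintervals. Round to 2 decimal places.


Right Riemann sum uses right endpoints of each subinterval.
Interval: [4, 10], n = 6
dx = (10 - 4) / 6 = 1
Right endpoints: [5, 6, 7, 8, 9, 10]
f values: [250, 432, 686, 1024, 1458, 2000]
Sum = dx * (sum of f values)
= 1 * 5850
= 5850 = 5850.00

5850.00


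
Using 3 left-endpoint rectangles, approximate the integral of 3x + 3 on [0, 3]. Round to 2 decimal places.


Left Riemann sum uses left endpoints of each subinterval.
Interval: [0, 3], n = 3
dx = (3 - 0) / 3 = 1
Left endpoints: [0, 1, 2]
f values: [3, 6, 9]
Sum = dx * (sum of f values)
= 1 * 18
= 18 = 18.00

18.00


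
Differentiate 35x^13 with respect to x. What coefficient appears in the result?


We apply the power rule: d/dx [ax^n] = a*n * x^(n-1)
d/dx [35x^13]
= 35 * 13 * x^(13-1)
= 455x^12
The coefficient is 455

455


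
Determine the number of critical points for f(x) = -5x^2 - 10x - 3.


Find where f'(x) = 0:
f'(x) = -10x - 10
Set f'(x) = 0:
-10x - 10 = 0
x = 10 / (-10) = -1
This is a linear equation in x, so there is exactly one solution.
Number of critical points: 1

1


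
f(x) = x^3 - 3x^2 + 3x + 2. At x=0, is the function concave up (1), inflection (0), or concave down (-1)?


Concavity is determined by the sign of f''(x).
f(x) = x^3 - 3x^2 + 3x + 2
f'(x) = 3x^2 - 6x + 3
f''(x) = 6x - 6
f''(0) = 6 * 0 - 6
= 0 - 6
= -6
Since f''(0) < 0, the function is concave down (-1)

-1


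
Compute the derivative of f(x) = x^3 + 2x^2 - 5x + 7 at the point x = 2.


Differentiate f(x) = x^3 + 2x^2 - 5x + 7 term by term:
f'(x) = 3x^2 + 4x - 5
Substitute x = 2:
f'(2) = 3 * 2^2 + 4 * 2 - 5
= 12 + 8 - 5
= 15

15


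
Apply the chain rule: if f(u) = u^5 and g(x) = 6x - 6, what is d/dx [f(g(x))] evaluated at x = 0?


Using the chain rule: (f(g(x)))' = f'(g(x)) * g'(x)
First, find g(0):
g(0) = 6 * 0 - 6 = -6
Next, f'(u) = 5u^4
And g'(x) = 6
So f'(g(0)) * g'(0)
= 5 * (-6)^4 * 6
= 5 * 1296 * 6
= 38880

38880


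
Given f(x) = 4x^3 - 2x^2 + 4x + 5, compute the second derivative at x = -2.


First derivative:
f'(x) = 12x^2 - 4x + 4
Second derivative:
f''(x) = 24x - 4
Substitute x = -2:
f''(-2) = 24 * (-2) - 4
= -48 - 4
= -52

-52


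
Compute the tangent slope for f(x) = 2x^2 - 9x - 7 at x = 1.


The slope of the tangent line equals f'(x) at the point.
f(x) = 2x^2 - 9x - 7
f'(x) = 4x - 9
At x = 1:
f'(1) = 4 * 1 - 9
= 4 - 9
= -5

-5


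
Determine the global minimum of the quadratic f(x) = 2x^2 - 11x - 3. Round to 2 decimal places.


For a quadratic f(x) = ax^2 + bx + c with a > 0, the minimum is at the vertex.
Vertex x-coordinate: x = -b/(2a)
x = -(-11) / (2 * 2)
x = 11/4
Substitute back to find the minimum value:
f(11/4) = 2 * (11/4)^2 - 11 * (11/4) - 3
= 121/8 - 121/4 - 3
= -145/8 ≈ -18.13

-18.13


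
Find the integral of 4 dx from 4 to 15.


The integral of a constant k over [a, b] equals k * (b - a).
integral from 4 to 15 of 4 dx
= 4 * (15 - 4)
= 4 * 11
= 44

44


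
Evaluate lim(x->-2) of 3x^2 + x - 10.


Since polynomials are continuous, we use direct substitution.
lim(x->-2) of 3x^2 + x - 10
= 3 * (-2)^2 + 1 * (-2) - 10
= 12 - 2 - 10
= 0

0


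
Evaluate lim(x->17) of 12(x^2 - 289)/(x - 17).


Direct substitution gives 0/0, so we factor the numerator.
Factor: 12(x^2 - 289) = 12 * (x - 17)(x + 17)
Cancel the common factor (x - 17):
12(x^2 - 289)/(x - 17) = 12 * (x + 17)
Now substitute x = 17:
= 12 * (17 + 17) = 408

408


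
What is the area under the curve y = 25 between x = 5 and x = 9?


The area under a constant function y = 25 is a rectangle.
Width = 9 - 5 = 4
Height = 25
Area = width * height
= 4 * 25
= 100

100


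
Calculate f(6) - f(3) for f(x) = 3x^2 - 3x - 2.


Net change = f(b) - f(a)
f(x) = 3x^2 - 3x - 2
Compute f(6):
f(6) = 3 * 6^2 - 3 * 6 - 2
= 108 - 18 - 2
= 88
Compute f(3):
f(3) = 3 * 3^2 - 3 * 3 - 2
= 27 - 9 - 2
= 16
Net change = 88 - 16 = 72

72


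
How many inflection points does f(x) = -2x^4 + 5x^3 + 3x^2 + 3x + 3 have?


Inflection points occur where f''(x) = 0 and concavity changes.
f(x) = -2x^4 + 5x^3 + 3x^2 + 3x + 3
f'(x) = -8x^3 + 15x^2 + 6x + 3
f''(x) = -24x^2 + 30x + 6
This is a quadratic in x. Use the discriminant to count real roots.
Discriminant = (30)^2 - 4 * (-24) * 6
= 900 - (-576)
= 1476
Since discriminant > 0, f''(x) = 0 has 2 distinct real solutions.
A quadratic with two distinct real roots changes sign at each root, so concavity changes at both.
Number of inflection points: 2

2


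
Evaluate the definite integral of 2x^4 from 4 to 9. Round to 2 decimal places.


Find the antiderivative of 2x^4:
F(x) = 2/5 * x^5
Apply the Fundamental Theorem of Calculus:
F(9) - F(4)
= 2/5 * 9^5 - 2/5 * 4^5
= 2/5 * (59049 - 1024)
= 2/5 * 58025
= 23210 = 23210.00

23210.00


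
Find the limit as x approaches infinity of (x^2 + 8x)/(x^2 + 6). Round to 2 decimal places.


For limits at infinity with equal-degree polynomials,
we compare leading coefficients.
Numerator leading term: x^2
Denominator leading term: x^2
Divide both by x^2:
lim = (1 + 8/x) / (1 + 6/x^2)
As x -> infinity, the 1/x and 1/x^2 terms vanish:
= 1/1 = 1 = 1.00

1.00


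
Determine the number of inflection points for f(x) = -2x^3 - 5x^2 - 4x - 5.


Inflection points occur where f''(x) = 0 and concavity changes.
f(x) = -2x^3 - 5x^2 - 4x - 5
f'(x) = -6x^2 - 10x - 4
f''(x) = -12x - 10
Set f''(x) = 0:
-12x - 10 = 0
x = 10 / (-12) = -5/6
Since f''(x) is linear (degree 1), it changes sign at this point.
Therefore there is exactly 1 inflection point.

1


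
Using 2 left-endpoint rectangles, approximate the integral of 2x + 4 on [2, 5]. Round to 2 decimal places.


Left Riemann sum uses left endpoints of each subinterval.
Interval: [2, 5], n = 2
dx = (5 - 2) / 2 = 3/2
Left endpoints: [2, 7/2]
f values: [8, 11]
Sum = dx * (sum of f values)
= 3/2 * 19
= 57/2 = 28.50

28.50


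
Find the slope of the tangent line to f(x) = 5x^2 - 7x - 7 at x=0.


The slope of the tangent line equals f'(x) at the point.
f(x) = 5x^2 - 7x - 7
f'(x) = 10x - 7
At x = 0:
f'(0) = 10 * 0 - 7
= 0 - 7
= -7

-7


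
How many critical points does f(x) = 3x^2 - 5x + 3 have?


Find where f'(x) = 0:
f'(x) = 6x - 5
Set f'(x) = 0:
6x - 5 = 0
x = 5 / 6 = 5/6
This is a linear equation in x, so there is exactly one solution.
Number of critical points: 1

1


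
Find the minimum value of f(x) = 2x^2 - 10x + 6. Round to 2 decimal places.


For a quadratic f(x) = ax^2 + bx + c with a > 0, the minimum is at the vertex.
Vertex x-coordinate: x = -b/(2a)
x = -(-10) / (2 * 2)
x = 10/4 = 5/2
Substitute back to find the minimum value:
f(5/2) = 2 * (5/2)^2 - 10 * (5/2) + 6
= 25/2 - 25 + 6
= -13/2 = -6.50

-6.50


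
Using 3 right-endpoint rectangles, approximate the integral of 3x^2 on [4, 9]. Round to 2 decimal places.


Right Riemann sum uses right endpoints of each subinterval.
Interval: [4, 9], n = 3
dx = (9 - 4) / 3 = 5/3
Right endpoints: [17/3, 22/3, 9]
f values: [289/3, 484/3, 243]
Sum = dx * (sum of f values)
= 5/3 * 1502/3
= 7510/9 ≈ 834.44

834.44


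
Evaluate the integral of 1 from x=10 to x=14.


The integral of a constant k over [a, b] equals k * (b - a).
integral from 10 to 14 of 1 dx
= 1 * (14 - 10)
= 1 * 4
= 4

4


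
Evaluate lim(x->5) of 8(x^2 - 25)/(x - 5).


Direct substitution gives 0/0, so we factor the numerator.
Factor: 8(x^2 - 25) = 8 * (x - 5)(x + 5)
Cancel the common factor (x - 5):
8(x^2 - 25)/(x - 5) = 8 * (x + 5)
Now substitute x = 5:
= 8 * (5 + 5) = 80

80


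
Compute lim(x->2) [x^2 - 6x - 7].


Since polynomials are continuous, we use direct substitution.
lim(x->2) of x^2 - 6x - 7
= 1 * 2^2 - 6 * 2 - 7
= 4 - 12 - 7
= -15

-15


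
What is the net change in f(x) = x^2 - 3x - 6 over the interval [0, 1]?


Net change = f(b) - f(a)
f(x) = x^2 - 3x - 6
Compute f(1):
f(1) = 1 * 1^2 - 3 * 1 - 6
= 1 - 3 - 6
= -8
Compute f(0):
f(0) = 1 * 0^2 - 3 * 0 - 6
= 0 + 0 - 6
= -6
Net change = -8 - (-6) = -2

-2


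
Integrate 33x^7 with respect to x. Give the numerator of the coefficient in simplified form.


Apply the power rule for integration:
integral of ax^n dx = a/(n+1) * x^(n+1) + C
integral of 33x^7 dx
= 33/8 * x^8 + C
The coefficient in lowest terms is 33/8, and its numerator is 33

33


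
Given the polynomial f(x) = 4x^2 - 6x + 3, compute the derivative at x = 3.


Differentiate term by term using power and sum rules:
f(x) = 4x^2 - 6x + 3
f'(x) = 8x - 6
Substitute x = 3:
f'(3) = 8 * 3 - 6
= 24 - 6
= 18

18


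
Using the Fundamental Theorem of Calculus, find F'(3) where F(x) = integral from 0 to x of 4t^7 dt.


By the Fundamental Theorem of Calculus (Part 1):
If F(x) = integral from 0 to x of f(t) dt, then F'(x) = f(x)
Here f(t) = 4t^7
So F'(x) = 4x^7
Evaluate at x = 3:
F'(3) = 4 * 3^7
= 4 * 2187
= 8748

8748


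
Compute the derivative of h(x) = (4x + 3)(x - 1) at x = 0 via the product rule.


Let u(x) = 4x + 3 and v(x) = x - 1
u'(x) = 4
v'(x) = 1
Product rule: h'(x) = u'(x)*v(x) + u(x)*v'(x)
= 4 * (x - 1) + (4x + 3) * 1
At x = 0:
u(0) = 4 * 0 + 3 = 3
v(0) = 1 * 0 - 1 = -1
h'(0) = 4 * (-1) + 3 * 1
= -4 + 3
= -1

-1


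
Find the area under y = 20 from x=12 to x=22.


The area under a constant function y = 20 is a rectangle.
Width = 22 - 12 = 10
Height = 20
Area = width * height
= 10 * 20
= 200

200


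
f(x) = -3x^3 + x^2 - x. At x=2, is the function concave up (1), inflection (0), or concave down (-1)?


Concavity is determined by the sign of f''(x).
f(x) = -3x^3 + x^2 - x
f'(x) = -9x^2 + 2x - 1
f''(x) = -18x + 2
f''(2) = -18 * 2 + 2
= -36 + 2
= -34
Since f''(2) < 0, the function is concave down (-1)

-1


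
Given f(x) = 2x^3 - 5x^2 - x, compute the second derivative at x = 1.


First derivative:
f'(x) = 6x^2 - 10x - 1
Second derivative:
f''(x) = 12x - 10
Substitute x = 1:
f''(1) = 12 * 1 - 10
= 12 - 10
= 2

2


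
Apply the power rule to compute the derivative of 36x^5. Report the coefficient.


We apply the power rule: d/dx [ax^n] = a*n * x^(n-1)
d/dx [36x^5]
= 36 * 5 * x^(5-1)
= 180x^4
The coefficient is 180

180


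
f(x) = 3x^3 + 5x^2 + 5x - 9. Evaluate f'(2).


Differentiate f(x) = 3x^3 + 5x^2 + 5x - 9 term by term:
f'(x) = 9x^2 + 10x + 5
Substitute x = 2:
f'(2) = 9 * 2^2 + 10 * 2 + 5
= 36 + 20 + 5
= 61

61


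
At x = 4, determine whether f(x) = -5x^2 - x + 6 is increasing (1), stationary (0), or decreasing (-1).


Compute f'(x) to determine behavior:
f'(x) = -10x - 1
f'(4) = -10 * 4 - 1
= -40 - 1
= -41
Since f'(4) < 0, the function is decreasing (-1)

-1


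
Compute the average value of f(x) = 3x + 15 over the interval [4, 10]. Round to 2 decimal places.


Average value = 1/(b-a) * integral from a to b of f(x) dx
First compute the integral of 3x + 15:
F(x) = (3/2)x^2 + 15x
F(10) = 3/2 * 100 + 15 * 10 = 300
F(4) = 3/2 * 16 + 15 * 4 = 84
Integral = 300 - 84 = 216
Average = 216 / (10 - 4) = 216 / 6
= 36 = 36.00

36.00


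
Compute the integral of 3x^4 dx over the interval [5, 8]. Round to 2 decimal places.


Find the antiderivative of 3x^4:
F(x) = 3/5 * x^5
Apply the Fundamental Theorem of Calculus:
F(8) - F(5)
= 3/5 * 8^5 - 3/5 * 5^5
= 3/5 * (32768 - 3125)
= 3/5 * 29643
= 88929/5 = 17785.80

17785.80


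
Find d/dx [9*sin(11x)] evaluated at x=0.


Apply the chain rule to differentiate 9*sin(11x):
d/dx [9*sin(11x)]
= 9 * cos(11x) * d/dx(11x)
= 9 * 11 * cos(11x)
= 99 * cos(11x)
Evaluate at x = 0:
= 99 * cos(0)
= 99 * 1
= 99

99


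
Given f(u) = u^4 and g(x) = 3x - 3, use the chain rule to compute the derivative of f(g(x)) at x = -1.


Using the chain rule: (f(g(x)))' = f'(g(x)) * g'(x)
First, find g(-1):
g(-1) = 3 * (-1) - 3 = -6
Next, f'(u) = 4u^3
And g'(x) = 3
So f'(g(-1)) * g'(-1)
= 4 * (-6)^3 * 3
= 4 * (-216) * 3
= -2592

-2592
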